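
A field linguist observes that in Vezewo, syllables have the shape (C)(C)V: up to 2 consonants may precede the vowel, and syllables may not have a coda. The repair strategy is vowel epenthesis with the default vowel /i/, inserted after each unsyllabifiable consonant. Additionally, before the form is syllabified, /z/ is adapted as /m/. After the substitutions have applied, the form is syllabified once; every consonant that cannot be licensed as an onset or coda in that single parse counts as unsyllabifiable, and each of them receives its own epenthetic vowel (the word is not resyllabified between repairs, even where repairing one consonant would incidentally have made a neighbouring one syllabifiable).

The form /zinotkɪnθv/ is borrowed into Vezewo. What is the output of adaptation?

minotkɪniθivi

Substitution: /z/ → /m/, giving /minotkɪnθv/.
The consonants /n/, /θ/, /v/ cannot be parsed into a legal (C)(C)V syllable (no codas are permitted; onsets may contain at most 2 consonants).
Epenthesis after each stranded consonant: /n/ → /ni/, /θ/ → /θi/, /v/ → /vi/.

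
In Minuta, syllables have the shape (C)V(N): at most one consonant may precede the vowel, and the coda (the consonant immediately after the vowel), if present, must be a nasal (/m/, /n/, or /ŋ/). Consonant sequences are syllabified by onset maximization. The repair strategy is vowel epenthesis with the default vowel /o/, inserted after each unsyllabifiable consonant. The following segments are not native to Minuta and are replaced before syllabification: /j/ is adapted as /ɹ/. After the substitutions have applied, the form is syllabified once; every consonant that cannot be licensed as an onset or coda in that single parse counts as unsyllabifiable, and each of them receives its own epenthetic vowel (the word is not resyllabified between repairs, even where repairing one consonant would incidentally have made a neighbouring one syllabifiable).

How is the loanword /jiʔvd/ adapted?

Substitution: /j/ → /ɹ/, giving /ɹiʔvd/.
The consonants /ʔ/, /v/, /d/ cannot be parsed into a legal (C)V(N) syllable (only a nasal (/m/, /n/, or /ŋ/) is licensed in coda position; onsets are limited to one consonant).
Epenthesis after each stranded consonant: /ʔ/ → /ʔo/, /v/ → /vo/, /d/ → /do/.

ɹiʔovodo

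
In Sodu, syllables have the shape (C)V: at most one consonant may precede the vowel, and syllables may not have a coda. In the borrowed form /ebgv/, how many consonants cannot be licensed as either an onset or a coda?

3

The consonants /b/, /g/, /v/ cannot be parsed into a legal (C)V syllable (no codas are permitted; onsets are limited to one consonant).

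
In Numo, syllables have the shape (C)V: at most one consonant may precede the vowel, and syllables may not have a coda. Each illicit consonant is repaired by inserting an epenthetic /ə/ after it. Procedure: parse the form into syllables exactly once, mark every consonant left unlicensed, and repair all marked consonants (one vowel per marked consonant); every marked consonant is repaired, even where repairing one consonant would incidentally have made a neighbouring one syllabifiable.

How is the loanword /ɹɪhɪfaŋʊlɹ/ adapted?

The consonants /l/, /ɹ/ cannot be parsed into a legal (C)V syllable (no codas are permitted; onsets are limited to one consonant).
Inserting the epenthetic vowel yields /l/ → /lə/, /ɹ/ → /ɹə/.

ɹɪhɪfaŋʊləɹə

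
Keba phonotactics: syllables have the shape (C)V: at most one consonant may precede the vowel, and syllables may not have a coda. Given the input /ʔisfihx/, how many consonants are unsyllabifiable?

The consonants /s/, /h/, /x/ cannot be parsed into a legal (C)V syllable (no codas are permitted; onsets are limited to one consonant).

3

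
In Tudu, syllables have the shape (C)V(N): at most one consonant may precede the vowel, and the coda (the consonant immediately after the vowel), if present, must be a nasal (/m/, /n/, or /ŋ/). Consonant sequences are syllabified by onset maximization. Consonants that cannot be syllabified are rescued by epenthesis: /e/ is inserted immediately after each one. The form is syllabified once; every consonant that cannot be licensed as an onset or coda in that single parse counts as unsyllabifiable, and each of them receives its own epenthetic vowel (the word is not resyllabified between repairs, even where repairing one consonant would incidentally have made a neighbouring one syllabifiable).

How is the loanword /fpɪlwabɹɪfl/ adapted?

fepɪlewabeɹɪfele

The consonants /f/, /l/, /b/, /f/, /l/ cannot be parsed into a legal (C)V(N) syllable (only a nasal (/m/, /n/, or /ŋ/) is licensed in coda position; onsets are limited to one consonant).
Epenthesis after each stranded consonant: /f/ → /fe/, /l/ → /le/, /b/ → /be/, /f/ → /fe/, /l/ → /le/.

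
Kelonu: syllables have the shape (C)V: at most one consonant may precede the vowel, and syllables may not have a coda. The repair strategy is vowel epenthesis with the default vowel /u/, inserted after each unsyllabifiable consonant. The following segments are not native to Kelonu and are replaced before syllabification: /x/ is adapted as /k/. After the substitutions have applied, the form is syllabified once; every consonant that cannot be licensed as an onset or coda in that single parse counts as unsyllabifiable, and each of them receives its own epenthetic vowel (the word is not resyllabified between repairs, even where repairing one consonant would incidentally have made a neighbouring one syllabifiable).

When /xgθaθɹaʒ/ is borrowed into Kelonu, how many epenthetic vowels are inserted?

4

After substitution the input is /kgθaθɹaʒ/.
The unsyllabifiable consonants are /k/, /g/, /θ/, /ʒ/; each receives one epenthetic vowel.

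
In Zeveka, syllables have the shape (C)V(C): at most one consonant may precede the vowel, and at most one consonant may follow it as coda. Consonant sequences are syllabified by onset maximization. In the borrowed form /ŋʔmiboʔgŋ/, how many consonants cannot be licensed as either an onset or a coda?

4

Syllabifying with onset maximization leaves /ŋ/, /ʔ/, /g/, /ŋ/ stranded (at most one coda consonant is licensed; onsets are limited to one consonant).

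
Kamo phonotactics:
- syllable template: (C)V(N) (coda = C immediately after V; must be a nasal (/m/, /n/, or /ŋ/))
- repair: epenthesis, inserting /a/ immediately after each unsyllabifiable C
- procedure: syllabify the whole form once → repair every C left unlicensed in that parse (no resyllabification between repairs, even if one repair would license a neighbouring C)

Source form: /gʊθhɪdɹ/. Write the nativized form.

Syllabifying with onset maximization leaves /θ/, /d/, /ɹ/ stranded (only a nasal (/m/, /n/, or /ŋ/) is licensed in coda position; onsets are limited to one consonant).
Inserting the epenthetic vowel yields /θ/ → /θa/, /d/ → /da/, /ɹ/ → /ɹa/.

gʊθahɪdaɹa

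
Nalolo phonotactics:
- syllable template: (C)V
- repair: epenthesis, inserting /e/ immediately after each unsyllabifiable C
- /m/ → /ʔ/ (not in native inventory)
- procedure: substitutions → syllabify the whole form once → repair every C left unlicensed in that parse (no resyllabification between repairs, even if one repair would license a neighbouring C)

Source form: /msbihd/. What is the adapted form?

ʔesebihede

Substitution: /m/ → /ʔ/, giving /ʔsbihd/.
The consonants /ʔ/, /s/, /h/, /d/ cannot be parsed into a legal (C)V syllable (no codas are permitted; onsets are limited to one consonant).
Each unlicensed consonant becomes the onset of a new syllable: /ʔ/ → /ʔe/, /s/ → /se/, /h/ → /he/, /d/ → /de/.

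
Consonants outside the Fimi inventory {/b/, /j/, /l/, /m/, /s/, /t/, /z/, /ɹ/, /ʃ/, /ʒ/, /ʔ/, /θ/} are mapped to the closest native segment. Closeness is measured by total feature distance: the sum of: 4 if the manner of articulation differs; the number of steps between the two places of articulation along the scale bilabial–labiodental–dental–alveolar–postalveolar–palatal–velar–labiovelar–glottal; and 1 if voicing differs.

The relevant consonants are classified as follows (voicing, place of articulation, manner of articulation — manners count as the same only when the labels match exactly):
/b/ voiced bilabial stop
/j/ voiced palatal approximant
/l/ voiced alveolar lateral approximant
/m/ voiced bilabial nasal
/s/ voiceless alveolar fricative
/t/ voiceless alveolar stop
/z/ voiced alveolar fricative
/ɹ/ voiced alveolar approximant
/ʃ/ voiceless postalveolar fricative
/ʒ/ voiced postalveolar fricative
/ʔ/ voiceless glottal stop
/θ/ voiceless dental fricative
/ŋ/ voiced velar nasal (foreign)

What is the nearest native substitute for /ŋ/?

j

/j/ is closest: manner differs (nasal→approximant, +4), place distance 1 (velar→palatal), same voicing; total 5. Next closest is /m/ at distance 6.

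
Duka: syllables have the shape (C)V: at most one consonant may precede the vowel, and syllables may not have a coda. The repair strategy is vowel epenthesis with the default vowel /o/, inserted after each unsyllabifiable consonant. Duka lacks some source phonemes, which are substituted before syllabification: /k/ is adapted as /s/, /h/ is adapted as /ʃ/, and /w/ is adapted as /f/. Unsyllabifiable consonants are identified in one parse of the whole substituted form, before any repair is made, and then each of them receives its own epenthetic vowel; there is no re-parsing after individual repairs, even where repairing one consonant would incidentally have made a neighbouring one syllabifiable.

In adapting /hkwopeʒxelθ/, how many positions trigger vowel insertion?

5

After substitution the input is /ʃsfopeʒxelθ/.
The unsyllabifiable consonants are /ʃ/, /s/, /ʒ/, /l/, /θ/; each receives one epenthetic vowel.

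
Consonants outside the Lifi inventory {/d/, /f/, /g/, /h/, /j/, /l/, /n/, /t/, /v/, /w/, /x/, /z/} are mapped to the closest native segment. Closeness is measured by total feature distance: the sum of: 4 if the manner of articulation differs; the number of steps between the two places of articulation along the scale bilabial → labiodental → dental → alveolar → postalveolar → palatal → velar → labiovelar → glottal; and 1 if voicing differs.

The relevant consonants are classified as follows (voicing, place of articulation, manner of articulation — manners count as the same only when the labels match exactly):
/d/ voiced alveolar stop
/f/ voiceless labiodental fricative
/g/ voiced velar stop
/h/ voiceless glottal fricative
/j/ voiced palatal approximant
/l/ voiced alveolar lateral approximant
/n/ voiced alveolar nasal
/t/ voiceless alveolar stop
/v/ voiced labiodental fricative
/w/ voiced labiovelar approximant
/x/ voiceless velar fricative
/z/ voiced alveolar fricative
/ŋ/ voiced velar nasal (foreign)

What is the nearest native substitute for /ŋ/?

n

/n/ is closest: same manner (nasal), place distance 3 (velar→alveolar), same voicing; total 3. Next closest is /g/ at distance 4.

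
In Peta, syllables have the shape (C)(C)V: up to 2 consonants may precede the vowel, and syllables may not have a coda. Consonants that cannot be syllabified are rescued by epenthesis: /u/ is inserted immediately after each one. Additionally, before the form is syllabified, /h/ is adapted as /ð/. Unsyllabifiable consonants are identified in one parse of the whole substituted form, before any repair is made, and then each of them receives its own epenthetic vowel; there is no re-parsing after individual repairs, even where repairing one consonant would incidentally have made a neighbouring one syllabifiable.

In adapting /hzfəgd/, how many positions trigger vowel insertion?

After substitution the input is /ðzfəgd/.
The unsyllabifiable consonants are /ð/, /g/, /d/; each receives one epenthetic vowel.

3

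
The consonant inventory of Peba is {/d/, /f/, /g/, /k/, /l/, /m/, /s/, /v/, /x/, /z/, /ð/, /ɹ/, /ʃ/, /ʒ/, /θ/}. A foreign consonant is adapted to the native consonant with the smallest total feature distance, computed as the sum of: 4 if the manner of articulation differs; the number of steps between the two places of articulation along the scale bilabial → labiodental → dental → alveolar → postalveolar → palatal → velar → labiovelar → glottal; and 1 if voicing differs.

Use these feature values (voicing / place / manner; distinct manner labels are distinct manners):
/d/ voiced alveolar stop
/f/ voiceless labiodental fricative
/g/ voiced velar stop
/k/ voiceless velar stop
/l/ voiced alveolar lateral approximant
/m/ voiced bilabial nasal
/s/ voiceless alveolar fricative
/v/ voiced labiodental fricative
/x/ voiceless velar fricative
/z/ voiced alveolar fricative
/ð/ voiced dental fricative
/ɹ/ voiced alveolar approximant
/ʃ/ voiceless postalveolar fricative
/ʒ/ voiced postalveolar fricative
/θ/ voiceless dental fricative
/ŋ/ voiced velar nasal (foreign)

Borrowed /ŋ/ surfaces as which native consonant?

/g/ is closest: manner differs (nasal→stop, +4), place distance 0 (velar→velar), same voicing; total 4. Next closest is /k/ at distance 5.

g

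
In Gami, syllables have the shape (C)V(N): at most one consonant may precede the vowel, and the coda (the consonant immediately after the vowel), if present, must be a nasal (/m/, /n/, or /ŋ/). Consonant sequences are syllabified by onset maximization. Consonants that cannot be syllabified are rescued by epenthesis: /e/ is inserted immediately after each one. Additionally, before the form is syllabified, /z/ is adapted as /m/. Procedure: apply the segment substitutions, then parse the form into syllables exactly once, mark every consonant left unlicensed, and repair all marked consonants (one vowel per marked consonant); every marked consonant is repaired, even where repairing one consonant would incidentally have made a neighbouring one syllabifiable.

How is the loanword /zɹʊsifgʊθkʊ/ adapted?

Substitution: /z/ → /m/, giving /mɹʊsifgʊθkʊ/.
Under (C)V(N), the unsyllabifiable consonants are /m/, /f/, /θ/ (only a nasal (/m/, /n/, or /ŋ/) is licensed in coda position; onsets are limited to one consonant).
Epenthesis after each stranded consonant: /m/ → /me/, /f/ → /fe/, /θ/ → /θe/.

meɹʊsifegʊθekʊ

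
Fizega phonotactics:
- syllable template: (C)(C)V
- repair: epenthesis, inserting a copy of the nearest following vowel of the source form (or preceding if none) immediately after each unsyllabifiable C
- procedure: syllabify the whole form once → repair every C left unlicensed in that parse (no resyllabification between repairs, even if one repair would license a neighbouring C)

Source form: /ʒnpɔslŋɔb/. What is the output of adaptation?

The consonants /ʒ/, /s/, /b/ cannot be parsed into a legal (C)(C)V syllable (no codas are permitted; onsets may contain at most 2 consonants).
Inserting the epenthetic vowel yields /ʒ/ → /ʒɔ/, /s/ → /sɔ/, /b/ → /bɔ/.

ʒɔnpɔsɔlŋɔbɔ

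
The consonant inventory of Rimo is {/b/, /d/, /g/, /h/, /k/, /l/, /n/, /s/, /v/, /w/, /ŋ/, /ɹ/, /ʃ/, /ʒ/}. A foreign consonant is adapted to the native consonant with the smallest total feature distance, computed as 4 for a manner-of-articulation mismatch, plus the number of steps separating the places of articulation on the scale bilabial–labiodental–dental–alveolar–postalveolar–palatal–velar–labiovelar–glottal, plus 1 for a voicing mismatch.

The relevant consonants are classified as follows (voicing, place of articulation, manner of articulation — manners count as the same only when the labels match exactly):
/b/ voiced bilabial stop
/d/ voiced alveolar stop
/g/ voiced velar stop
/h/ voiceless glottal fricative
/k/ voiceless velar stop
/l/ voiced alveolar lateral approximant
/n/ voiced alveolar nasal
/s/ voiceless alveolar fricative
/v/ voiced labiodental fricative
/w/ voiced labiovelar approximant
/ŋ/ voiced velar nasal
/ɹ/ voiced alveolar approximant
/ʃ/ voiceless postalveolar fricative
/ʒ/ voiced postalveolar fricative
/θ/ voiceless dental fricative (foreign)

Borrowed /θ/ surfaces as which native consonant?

s

/s/ is closest: same manner (fricative), place distance 1 (dental→alveolar), same voicing; total 1. Next closest is /v/ at distance 2.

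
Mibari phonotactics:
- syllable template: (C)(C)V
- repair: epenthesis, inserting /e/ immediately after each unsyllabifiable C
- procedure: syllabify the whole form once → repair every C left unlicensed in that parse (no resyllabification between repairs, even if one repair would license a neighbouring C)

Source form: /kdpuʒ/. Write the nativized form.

kedpuʒe

The consonants /k/, /ʒ/ cannot be parsed into a legal (C)(C)V syllable (no codas are permitted; onsets may contain at most 2 consonants).
Inserting the epenthetic vowel yields /k/ → /ke/, /ʒ/ → /ʒe/.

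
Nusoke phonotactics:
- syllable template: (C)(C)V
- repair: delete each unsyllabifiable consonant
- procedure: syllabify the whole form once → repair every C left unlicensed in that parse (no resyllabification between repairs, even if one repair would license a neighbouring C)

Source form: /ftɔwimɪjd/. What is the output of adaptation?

The consonants /j/, /d/ cannot be parsed into a legal (C)(C)V syllable (no codas are permitted; onsets may contain at most 2 consonants).
Deleting the stranded consonants removes /j/, /d/.

ftɔwimɪ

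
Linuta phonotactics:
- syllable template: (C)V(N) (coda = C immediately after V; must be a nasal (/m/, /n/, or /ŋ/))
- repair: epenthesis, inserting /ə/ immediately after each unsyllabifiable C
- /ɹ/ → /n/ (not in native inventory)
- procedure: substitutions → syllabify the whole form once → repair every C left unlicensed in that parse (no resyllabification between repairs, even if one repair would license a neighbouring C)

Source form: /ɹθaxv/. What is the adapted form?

Substitution: /ɹ/ → /n/, giving /nθaxv/.
The consonants /n/, /x/, /v/ cannot be parsed into a legal (C)V(N) syllable (only a nasal (/m/, /n/, or /ŋ/) is licensed in coda position; onsets are limited to one consonant).
Each unlicensed consonant becomes the onset of a new syllable: /n/ → /nə/, /x/ → /xə/, /v/ → /və/.

nəθaxəvə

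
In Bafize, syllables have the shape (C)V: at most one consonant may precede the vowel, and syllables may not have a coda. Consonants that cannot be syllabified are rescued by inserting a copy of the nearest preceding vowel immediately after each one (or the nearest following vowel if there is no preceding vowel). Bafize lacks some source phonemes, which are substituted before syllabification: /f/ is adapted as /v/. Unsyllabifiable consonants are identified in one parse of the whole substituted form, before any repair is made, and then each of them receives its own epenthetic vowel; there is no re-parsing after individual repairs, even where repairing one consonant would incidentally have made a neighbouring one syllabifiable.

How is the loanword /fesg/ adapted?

Substitution: /f/ → /v/, giving /vesg/.
The consonants /s/, /g/ cannot be parsed into a legal (C)V syllable (no codas are permitted; onsets are limited to one consonant).
Each unlicensed consonant becomes the onset of a new syllable: /s/ → /se/, /g/ → /ge/.

vesege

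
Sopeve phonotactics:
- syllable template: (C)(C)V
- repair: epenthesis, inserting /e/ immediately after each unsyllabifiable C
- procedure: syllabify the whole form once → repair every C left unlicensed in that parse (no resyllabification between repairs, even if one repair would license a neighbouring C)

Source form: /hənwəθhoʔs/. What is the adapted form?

hənwəθhoʔese

Syllabifying with onset maximization leaves /ʔ/, /s/ stranded (no codas are permitted; onsets may contain at most 2 consonants).
Epenthesis after each stranded consonant: /ʔ/ → /ʔe/, /s/ → /se/.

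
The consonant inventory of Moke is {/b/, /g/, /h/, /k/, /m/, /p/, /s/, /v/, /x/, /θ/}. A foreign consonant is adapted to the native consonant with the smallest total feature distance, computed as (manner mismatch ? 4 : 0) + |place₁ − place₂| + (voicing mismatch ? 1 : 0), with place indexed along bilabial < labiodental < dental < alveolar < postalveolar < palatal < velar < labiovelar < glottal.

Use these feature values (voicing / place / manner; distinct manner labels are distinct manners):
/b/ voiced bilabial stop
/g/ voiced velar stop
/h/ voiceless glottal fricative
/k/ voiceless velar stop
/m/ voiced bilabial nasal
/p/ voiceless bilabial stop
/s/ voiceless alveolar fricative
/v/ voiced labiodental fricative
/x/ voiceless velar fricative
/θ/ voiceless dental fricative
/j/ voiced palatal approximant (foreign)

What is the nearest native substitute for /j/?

g

/g/ is closest: manner differs (approximant→stop, +4), place distance 1 (palatal→velar), same voicing; total 5. Next closest is /k/ at distance 6.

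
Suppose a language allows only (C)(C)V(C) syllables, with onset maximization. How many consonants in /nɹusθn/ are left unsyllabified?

2

Under (C)(C)V(C), the unsyllabifiable consonants are /θ/, /n/ (at most one coda consonant is licensed; onsets may contain at most 2 consonants).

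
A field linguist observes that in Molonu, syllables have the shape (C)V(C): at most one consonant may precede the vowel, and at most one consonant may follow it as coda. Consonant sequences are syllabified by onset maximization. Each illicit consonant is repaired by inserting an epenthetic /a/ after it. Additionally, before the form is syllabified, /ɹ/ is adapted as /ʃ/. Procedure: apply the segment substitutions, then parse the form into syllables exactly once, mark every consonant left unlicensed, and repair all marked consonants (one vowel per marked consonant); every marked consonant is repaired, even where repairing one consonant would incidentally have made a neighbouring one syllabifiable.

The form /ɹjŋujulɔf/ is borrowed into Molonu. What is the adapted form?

Substitution: /ɹ/ → /ʃ/, giving /ʃjŋujulɔf/.
Syllabifying with onset maximization leaves /ʃ/, /j/ stranded (at most one coda consonant is licensed; onsets are limited to one consonant).
Each unlicensed consonant becomes the onset of a new syllable: /ʃ/ → /ʃa/, /j/ → /ja/.

ʃajaŋujulɔf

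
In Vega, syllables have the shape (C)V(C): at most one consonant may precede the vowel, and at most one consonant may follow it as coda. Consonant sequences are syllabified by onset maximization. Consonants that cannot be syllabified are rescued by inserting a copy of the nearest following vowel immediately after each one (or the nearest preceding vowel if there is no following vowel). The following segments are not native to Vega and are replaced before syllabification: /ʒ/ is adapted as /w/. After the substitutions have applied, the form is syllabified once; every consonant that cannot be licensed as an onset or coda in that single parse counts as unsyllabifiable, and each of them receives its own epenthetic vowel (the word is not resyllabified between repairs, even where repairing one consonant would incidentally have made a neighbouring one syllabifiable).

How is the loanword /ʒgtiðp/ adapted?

wigitiðpi

Substitution: /ʒ/ → /w/, giving /wgtiðp/.
The consonants /w/, /g/, /p/ cannot be parsed into a legal (C)V(C) syllable (at most one coda consonant is licensed; onsets are limited to one consonant).
Epenthesis after each stranded consonant: /w/ → /wi/, /g/ → /gi/, /p/ → /pi/.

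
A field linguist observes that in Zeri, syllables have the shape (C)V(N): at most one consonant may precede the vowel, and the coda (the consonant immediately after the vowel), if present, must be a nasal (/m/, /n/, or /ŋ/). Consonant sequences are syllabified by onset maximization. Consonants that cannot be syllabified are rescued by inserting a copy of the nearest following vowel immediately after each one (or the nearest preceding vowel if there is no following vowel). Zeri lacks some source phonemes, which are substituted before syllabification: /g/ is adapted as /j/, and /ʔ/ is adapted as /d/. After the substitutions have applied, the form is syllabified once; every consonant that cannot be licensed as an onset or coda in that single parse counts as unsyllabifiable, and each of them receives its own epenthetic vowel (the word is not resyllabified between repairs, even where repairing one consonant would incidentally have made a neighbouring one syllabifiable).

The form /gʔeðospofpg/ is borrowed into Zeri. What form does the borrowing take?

Substitution: /g/ → /j/, /ʔ/ → /d/, giving /jdeðospofpj/.
Under (C)V(N), the unsyllabifiable consonants are /j/, /s/, /f/, /p/, /j/ (only a nasal (/m/, /n/, or /ŋ/) is licensed in coda position; onsets are limited to one consonant).
Each unlicensed consonant becomes the onset of a new syllable: /j/ → /je/, /s/ → /so/, /f/ → /fo/, /p/ → /po/, /j/ → /jo/.

jedeðosopofopojo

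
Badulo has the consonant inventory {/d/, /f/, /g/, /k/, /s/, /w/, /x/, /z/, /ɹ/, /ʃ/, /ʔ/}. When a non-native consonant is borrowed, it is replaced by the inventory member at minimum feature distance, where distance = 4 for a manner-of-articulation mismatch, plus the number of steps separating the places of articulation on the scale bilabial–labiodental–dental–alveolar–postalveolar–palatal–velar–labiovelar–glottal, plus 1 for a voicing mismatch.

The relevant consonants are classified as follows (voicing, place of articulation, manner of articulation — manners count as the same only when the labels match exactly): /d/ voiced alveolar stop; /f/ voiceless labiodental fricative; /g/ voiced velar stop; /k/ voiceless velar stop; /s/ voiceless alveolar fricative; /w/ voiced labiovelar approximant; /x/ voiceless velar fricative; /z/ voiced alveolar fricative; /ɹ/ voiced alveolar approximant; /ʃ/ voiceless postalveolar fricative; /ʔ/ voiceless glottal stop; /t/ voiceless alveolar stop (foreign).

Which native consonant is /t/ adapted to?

/d/ is closest: same manner (stop), place distance 0 (alveolar→alveolar), voicing differs (+1); total 1. Next closest is /k/ at distance 3.

d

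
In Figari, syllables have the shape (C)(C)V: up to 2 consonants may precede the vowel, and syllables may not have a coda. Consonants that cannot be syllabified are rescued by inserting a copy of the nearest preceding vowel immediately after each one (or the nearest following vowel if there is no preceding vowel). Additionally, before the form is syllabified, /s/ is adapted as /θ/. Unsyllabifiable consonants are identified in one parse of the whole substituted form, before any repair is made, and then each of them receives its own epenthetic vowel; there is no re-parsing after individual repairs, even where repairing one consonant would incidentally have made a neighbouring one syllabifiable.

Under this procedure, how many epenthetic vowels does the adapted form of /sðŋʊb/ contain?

2

After substitution the input is /θðŋʊb/.
The unsyllabifiable consonants are /θ/, /b/; each receives one epenthetic vowel.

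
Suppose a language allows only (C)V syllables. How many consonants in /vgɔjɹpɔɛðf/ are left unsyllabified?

5

Syllabifying with onset maximization leaves /v/, /j/, /ɹ/, /ð/, /f/ stranded (no codas are permitted; onsets are limited to one consonant).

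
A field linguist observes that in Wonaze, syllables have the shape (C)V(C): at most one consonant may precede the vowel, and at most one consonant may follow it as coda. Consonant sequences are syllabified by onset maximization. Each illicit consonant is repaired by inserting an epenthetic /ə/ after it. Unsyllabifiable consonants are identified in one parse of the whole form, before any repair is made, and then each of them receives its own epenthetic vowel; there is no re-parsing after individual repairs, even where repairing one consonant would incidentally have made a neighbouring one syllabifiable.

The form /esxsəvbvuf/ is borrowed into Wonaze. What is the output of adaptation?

Under (C)V(C), the unsyllabifiable consonants are /x/, /b/ (at most one coda consonant is licensed; onsets are limited to one consonant).
Inserting the epenthetic vowel yields /x/ → /xə/, /b/ → /bə/.

esxəsəvbəvuf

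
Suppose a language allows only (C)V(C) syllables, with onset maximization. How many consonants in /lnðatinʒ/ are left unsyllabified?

Under (C)V(C), the unsyllabifiable consonants are /l/, /n/, /ʒ/ (at most one coda consonant is licensed; onsets are limited to one consonant).

3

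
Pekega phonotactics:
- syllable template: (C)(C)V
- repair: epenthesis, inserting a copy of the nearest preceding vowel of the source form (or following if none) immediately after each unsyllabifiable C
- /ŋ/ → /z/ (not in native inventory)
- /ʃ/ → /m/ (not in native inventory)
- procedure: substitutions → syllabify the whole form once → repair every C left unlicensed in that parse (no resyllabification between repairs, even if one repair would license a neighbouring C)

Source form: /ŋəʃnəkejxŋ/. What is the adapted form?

zəmnəkejexeze

Substitution: /ŋ/ → /z/, /ʃ/ → /m/, giving /zəmnəkejxz/.
The consonants /j/, /x/, /z/ cannot be parsed into a legal (C)(C)V syllable (no codas are permitted; onsets may contain at most 2 consonants).
Each unlicensed consonant becomes the onset of a new syllable: /j/ → /je/, /x/ → /xe/, /z/ → /ze/.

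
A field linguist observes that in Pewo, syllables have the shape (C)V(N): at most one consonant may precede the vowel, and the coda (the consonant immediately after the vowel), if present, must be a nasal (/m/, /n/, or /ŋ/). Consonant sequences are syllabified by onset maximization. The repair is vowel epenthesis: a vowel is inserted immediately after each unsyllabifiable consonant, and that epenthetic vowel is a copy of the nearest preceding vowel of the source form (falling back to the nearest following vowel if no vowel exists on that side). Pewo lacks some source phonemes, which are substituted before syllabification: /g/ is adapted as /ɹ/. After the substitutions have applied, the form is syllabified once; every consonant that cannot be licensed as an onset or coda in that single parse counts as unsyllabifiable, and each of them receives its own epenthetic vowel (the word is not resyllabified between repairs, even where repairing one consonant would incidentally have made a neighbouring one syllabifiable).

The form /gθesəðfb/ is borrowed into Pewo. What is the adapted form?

Substitution: /g/ → /ɹ/, giving /ɹθesəðfb/.
Syllabifying with onset maximization leaves /ɹ/, /ð/, /f/, /b/ stranded (only a nasal (/m/, /n/, or /ŋ/) is licensed in coda position; onsets are limited to one consonant).
Epenthesis after each stranded consonant: /ɹ/ → /ɹe/, /ð/ → /ðə/, /f/ → /fə/, /b/ → /bə/.

ɹeθesəðəfəbə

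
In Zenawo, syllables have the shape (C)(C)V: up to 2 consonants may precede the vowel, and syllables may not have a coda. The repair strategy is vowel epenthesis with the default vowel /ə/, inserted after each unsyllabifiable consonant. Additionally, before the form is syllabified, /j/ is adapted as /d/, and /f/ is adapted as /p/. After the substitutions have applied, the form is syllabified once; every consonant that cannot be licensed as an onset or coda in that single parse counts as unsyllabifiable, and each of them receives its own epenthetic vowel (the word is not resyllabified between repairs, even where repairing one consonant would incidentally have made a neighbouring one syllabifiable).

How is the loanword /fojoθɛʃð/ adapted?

podoθɛʃəðə

Substitution: /f/ → /p/, /j/ → /d/, giving /podoθɛʃð/.
The consonants /ʃ/, /ð/ cannot be parsed into a legal (C)(C)V syllable (no codas are permitted; onsets may contain at most 2 consonants).
Epenthesis after each stranded consonant: /ʃ/ → /ʃə/, /ð/ → /ðə/.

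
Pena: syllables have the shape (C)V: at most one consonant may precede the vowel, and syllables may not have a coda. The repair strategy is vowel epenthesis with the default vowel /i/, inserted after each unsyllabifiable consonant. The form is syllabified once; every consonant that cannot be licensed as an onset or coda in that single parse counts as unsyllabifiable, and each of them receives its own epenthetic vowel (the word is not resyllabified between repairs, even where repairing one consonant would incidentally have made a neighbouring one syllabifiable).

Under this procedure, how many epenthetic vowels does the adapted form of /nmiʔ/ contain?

2

The unsyllabifiable consonants are /n/, /ʔ/; each receives one epenthetic vowel.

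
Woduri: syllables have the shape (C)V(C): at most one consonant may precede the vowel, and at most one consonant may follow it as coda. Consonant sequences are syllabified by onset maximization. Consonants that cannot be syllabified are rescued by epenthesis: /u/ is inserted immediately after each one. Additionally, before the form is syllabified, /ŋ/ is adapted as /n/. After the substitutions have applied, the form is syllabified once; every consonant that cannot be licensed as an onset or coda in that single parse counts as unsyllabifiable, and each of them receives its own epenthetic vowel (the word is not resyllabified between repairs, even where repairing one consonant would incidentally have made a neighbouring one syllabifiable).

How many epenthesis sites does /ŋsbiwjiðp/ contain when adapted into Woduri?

After substitution the input is /nsbiwjiðp/.
The unsyllabifiable consonants are /n/, /s/, /p/; each receives one epenthetic vowel.

3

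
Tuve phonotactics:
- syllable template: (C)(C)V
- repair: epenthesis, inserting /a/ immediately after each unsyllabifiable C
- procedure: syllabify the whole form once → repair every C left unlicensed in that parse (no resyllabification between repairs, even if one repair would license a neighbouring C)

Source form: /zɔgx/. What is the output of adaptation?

Under (C)(C)V, the unsyllabifiable consonants are /g/, /x/ (no codas are permitted; onsets may contain at most 2 consonants).
Inserting the epenthetic vowel yields /g/ → /ga/, /x/ → /xa/.

zɔgaxa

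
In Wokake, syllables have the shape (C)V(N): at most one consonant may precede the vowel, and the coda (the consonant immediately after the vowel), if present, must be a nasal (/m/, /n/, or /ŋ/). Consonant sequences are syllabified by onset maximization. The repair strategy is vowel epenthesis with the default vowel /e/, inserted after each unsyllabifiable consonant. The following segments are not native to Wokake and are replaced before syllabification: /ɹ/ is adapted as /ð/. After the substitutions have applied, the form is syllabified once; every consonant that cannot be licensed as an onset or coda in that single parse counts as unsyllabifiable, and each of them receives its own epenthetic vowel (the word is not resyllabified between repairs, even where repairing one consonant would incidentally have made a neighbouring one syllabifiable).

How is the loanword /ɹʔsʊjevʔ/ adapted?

Substitution: /ɹ/ → /ð/, giving /ðʔsʊjevʔ/.
Under (C)V(N), the unsyllabifiable consonants are /ð/, /ʔ/, /v/, /ʔ/ (only a nasal (/m/, /n/, or /ŋ/) is licensed in coda position; onsets are limited to one consonant).
Inserting the epenthetic vowel yields /ð/ → /ðe/, /ʔ/ → /ʔe/, /v/ → /ve/, /ʔ/ → /ʔe/.

ðeʔesʊjeveʔe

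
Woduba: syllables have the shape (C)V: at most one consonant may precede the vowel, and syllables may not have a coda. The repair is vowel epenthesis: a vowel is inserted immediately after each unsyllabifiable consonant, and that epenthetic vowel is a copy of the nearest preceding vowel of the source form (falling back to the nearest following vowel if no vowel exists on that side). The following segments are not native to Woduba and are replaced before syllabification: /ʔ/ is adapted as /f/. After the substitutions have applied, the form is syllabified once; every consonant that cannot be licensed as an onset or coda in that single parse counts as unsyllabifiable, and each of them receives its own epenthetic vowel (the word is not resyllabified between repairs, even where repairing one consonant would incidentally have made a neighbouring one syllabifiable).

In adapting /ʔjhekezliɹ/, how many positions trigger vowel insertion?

After substitution the input is /fjhekezliɹ/.
The unsyllabifiable consonants are /f/, /j/, /z/, /ɹ/; each receives one epenthetic vowel.

4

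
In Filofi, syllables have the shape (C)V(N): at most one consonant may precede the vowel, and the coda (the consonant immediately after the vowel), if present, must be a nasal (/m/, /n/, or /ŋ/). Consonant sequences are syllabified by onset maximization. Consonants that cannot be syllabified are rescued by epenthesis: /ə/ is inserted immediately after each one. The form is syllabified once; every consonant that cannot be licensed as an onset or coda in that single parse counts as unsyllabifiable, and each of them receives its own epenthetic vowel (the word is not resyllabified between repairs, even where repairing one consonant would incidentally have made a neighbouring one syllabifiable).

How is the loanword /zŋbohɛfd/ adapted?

The consonants /z/, /ŋ/, /f/, /d/ cannot be parsed into a legal (C)V(N) syllable (only a nasal (/m/, /n/, or /ŋ/) is licensed in coda position; onsets are limited to one consonant).
Inserting the epenthetic vowel yields /z/ → /zə/, /ŋ/ → /ŋə/, /f/ → /fə/, /d/ → /də/.

zəŋəbohɛfədə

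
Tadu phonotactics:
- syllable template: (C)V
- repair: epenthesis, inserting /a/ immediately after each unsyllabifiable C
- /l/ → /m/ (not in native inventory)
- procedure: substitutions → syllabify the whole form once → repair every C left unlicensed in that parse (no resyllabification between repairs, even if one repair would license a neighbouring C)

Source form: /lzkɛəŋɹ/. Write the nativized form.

Substitution: /l/ → /m/, giving /mzkɛəŋɹ/.
Syllabifying with onset maximization leaves /m/, /z/, /ŋ/, /ɹ/ stranded (no codas are permitted; onsets are limited to one consonant).
Inserting the epenthetic vowel yields /m/ → /ma/, /z/ → /za/, /ŋ/ → /ŋa/, /ɹ/ → /ɹa/.

mazakɛəŋaɹa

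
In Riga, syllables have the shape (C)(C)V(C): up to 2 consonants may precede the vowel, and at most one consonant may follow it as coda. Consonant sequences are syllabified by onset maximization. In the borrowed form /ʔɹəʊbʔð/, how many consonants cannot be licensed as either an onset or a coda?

2

Syllabifying with onset maximization leaves /ʔ/, /ð/ stranded (at most one coda consonant is licensed; onsets may contain at most 2 consonants).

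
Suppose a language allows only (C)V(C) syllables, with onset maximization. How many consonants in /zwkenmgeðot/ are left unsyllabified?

Syllabifying with onset maximization leaves /z/, /w/, /m/ stranded (at most one coda consonant is licensed; onsets are limited to one consonant).

3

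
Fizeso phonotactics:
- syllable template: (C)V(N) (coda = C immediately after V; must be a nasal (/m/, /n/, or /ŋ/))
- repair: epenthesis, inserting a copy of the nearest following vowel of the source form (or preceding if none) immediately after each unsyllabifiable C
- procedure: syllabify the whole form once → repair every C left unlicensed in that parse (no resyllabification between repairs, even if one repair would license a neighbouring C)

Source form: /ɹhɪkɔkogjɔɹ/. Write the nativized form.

Under (C)V(N), the unsyllabifiable consonants are /ɹ/, /g/, /ɹ/ (only a nasal (/m/, /n/, or /ŋ/) is licensed in coda position; onsets are limited to one consonant).
Each unlicensed consonant becomes the onset of a new syllable: /ɹ/ → /ɹɪ/, /g/ → /gɔ/, /ɹ/ → /ɹɔ/.

ɹɪhɪkɔkogɔjɔɹɔ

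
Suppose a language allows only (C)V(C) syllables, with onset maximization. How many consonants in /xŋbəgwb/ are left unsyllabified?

Syllabifying with onset maximization leaves /x/, /ŋ/, /w/, /b/ stranded (at most one coda consonant is licensed; onsets are limited to one consonant).

4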